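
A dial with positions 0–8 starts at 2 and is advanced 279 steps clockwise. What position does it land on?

279 − 31·9 = 0, so 279 ≡ 0 (mod 9).
(2 + 0) mod 9 = 2.

2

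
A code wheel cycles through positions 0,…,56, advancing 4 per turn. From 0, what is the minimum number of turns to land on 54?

4⁻¹ ≡ 43 (mod 57) because 4·43 = 172 = 3·57 + 1.
So x ≡ 43·54 = 2322 ≡ 42 (mod 57).

42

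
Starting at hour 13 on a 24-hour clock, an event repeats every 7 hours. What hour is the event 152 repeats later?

152·7 = 1064.
Dividing 1064 by 24 gives quotient 44 and remainder 8.
(13 + 8) mod 24 = 21.

21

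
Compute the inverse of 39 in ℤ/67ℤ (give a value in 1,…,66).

67 = 1·39 + 28
39 = 1·28 + 11
28 = 2·11 + 6
11 = 1·6 + 5
6 = 1·5 + 1
5 = 5·1 + 0
Back-substituting gives 39·55 ≡ 1 (mod 67).

55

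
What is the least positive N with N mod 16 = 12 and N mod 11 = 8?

x ≡ 8 (mod 11) gives x ∈ {8, 19, 30, 41, 52, 63, 74, 85, …}.
The first of these with x mod 16 = 12 is 140.

140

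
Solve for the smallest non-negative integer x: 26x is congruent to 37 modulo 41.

26⁻¹ ≡ 30 (mod 41) because 26·30 = 780 = 19·41 + 1.
So x ≡ 30·37 = 1110 ≡ 3 (mod 41).
Check: 26·3 = 78 = 1·41 + 37.

3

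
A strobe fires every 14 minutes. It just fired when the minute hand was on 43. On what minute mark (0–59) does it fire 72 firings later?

72·14 = 1008.
1008 − 16·60 = 48, so 1008 ≡ 48 (mod 60).
(43 + 48) mod 60 = 31.

31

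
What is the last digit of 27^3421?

7

Last digits of 7^n: 7, 9, 3, 1 (period 4).
3421 leaves remainder 1 on division by 4, so 27^3421 ends in 7.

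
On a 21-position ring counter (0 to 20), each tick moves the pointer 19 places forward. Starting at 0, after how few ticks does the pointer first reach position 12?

19⁻¹ ≡ 10 (mod 21) because 19·10 = 190 = 9·21 + 1.
Multiplying both sides by 10: x ≡ 10·12 = 120 ≡ 15 (mod 21).
Check: 19·15 = 285 = 13·21 + 12.

15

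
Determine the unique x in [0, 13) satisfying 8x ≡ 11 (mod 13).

8⁻¹ ≡ 5 (mod 13) because 8·5 = 40 = 3·13 + 1.
Multiplying both sides by 5: x ≡ 5·11 = 55 ≡ 3 (mod 13).

3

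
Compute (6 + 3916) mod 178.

6

Dividing 3916 by 178 gives quotient 22 and remainder 0.
(6 + 0) mod 178 = 6.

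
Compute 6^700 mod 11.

By repeated squaring mod 11: 6^1≡6, 6^2≡3, 6^4≡9, 6^8≡4, 6^16≡5, 6^32≡3, 6^64≡9, 6^128≡4, 6^256≡5, 6^512≡3.
700 = 4 + 8 + 16 + 32 + 128 + 512, so 6^700 ≡ 9·4·5·3·4·3 ≡ 1 (mod 11).

1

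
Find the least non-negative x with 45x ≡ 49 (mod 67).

The inverse of 45 mod 67 is 3 (since 45·3 = 135 ≡ 1).
Multiplying both sides by 3: x ≡ 3·49 = 147 ≡ 13 (mod 67).
Check: 45·13 = 585 = 8·67 + 49.

13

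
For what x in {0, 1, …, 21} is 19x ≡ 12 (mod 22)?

The inverse of 19 mod 22 is 7 (since 19·7 = 133 ≡ 1).
So x ≡ 7·12 = 84 ≡ 18 (mod 22).

18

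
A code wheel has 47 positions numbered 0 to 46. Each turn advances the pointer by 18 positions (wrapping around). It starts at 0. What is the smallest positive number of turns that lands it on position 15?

40

18⁻¹ ≡ 34 (mod 47) because 18·34 = 612 = 13·47 + 1.
So x ≡ 34·15 = 510 ≡ 40 (mod 47).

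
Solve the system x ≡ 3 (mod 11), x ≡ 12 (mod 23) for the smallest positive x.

x ≡ 3 (mod 11) gives x ∈ {3, 14, 25, 36, 47, 58}.
The first of these with x mod 23 = 12 is 58.

58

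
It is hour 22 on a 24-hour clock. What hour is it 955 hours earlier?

Dividing 955 by 24 gives quotient 39 and remainder 19.
(22 − 19) mod 24 = 3.

3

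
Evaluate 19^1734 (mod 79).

46

Square-and-reduce mod 79: 19^1≡19, 19^2≡45, 19^4≡50, 19^8≡51, 19^16≡73, 19^32≡36, 19^64≡32, 19^128≡76, 19^256≡9, 19^512≡2, 19^1024≡4.
Since 1734 = 2 + 4 + 64 + 128 + 512 + 1024 in binary, 19^1734 ≡ 45·50·32·76·2·4 ≡ 46 (mod 79).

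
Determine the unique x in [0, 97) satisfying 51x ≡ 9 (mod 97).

The inverse of 51 mod 97 is 78 (since 51·78 = 3978 ≡ 1).
Multiplying both sides by 78: x ≡ 78·9 = 702 ≡ 23 (mod 97).

23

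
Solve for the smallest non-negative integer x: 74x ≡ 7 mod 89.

74⁻¹ ≡ 83 (mod 89) because 74·83 = 6142 = 69·89 + 1.
So x ≡ 83·7 = 581 ≡ 47 (mod 89).
Check: 74·47 = 3478 = 39·89 + 7.

47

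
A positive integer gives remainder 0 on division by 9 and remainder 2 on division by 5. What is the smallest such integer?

27

x ≡ 2 (mod 5) gives x ∈ {2, 7, 12, 17, 22, 27}.
The first of these with x mod 9 = 0 is 27.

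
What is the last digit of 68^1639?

The units digit of 68^n cycles with period 4: 8, 4, 2, 6, …
1639 leaves remainder 3 on division by 4, so 68^1639 ends in 2.

2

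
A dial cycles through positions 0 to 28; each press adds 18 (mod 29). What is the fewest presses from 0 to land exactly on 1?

21

29 = 1·18 + 11
18 = 1·11 + 7
11 = 1·7 + 4
7 = 1·4 + 3
4 = 1·3 + 1
3 = 3·1 + 0
Back-substituting gives 18·21 ≡ 1 (mod 29).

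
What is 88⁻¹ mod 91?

30

91 = 1·88 + 3
88 = 29·3 + 1
3 = 3·1 + 0
Back-substituting gives 88·30 ≡ 1 (mod 91).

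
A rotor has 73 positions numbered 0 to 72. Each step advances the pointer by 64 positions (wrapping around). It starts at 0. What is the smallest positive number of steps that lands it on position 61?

The inverse of 64 mod 73 is 8 (since 64·8 = 512 ≡ 1).
So x ≡ 8·61 = 488 ≡ 50 (mod 73).
Check: 64·50 = 3200 = 43·73 + 61.

50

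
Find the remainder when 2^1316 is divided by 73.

4

By repeated squaring mod 73: 2^1≡2, 2^2≡4, 2^4≡16, 2^8≡37, 2^16≡55, 2^32≡32, 2^64≡2, 2^128≡4, 2^256≡16, 2^512≡37, 2^1024≡55.
Since 1316 = 4 + 32 + 256 + 1024 in binary, 2^1316 ≡ 16·32·16·55 ≡ 4 (mod 73).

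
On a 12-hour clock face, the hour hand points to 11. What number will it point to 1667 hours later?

1667 − 138·12 = 11, so 1667 ≡ 11 (mod 12).
11 + 11 → 10 on a 12-hour dial.

10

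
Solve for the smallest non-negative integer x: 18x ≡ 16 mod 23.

18⁻¹ ≡ 9 (mod 23) because 18·9 = 162 = 7·23 + 1.
So x ≡ 9·16 = 144 ≡ 6 (mod 23).

6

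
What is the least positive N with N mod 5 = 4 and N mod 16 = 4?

Since 16·1 ≡ 1 (mod 5), take x = 4 + 16·((4−4)·1 mod 5) = 4 + 16·0 = 4.
Check: 4 mod 5 = 4, 4 mod 16 = 4.

4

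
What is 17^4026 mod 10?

9

Powers of 7 mod 10 repeat with period 4: 7, 9, 3, 1.
4026 leaves remainder 2 on division by 4, so 17^4026 ends in 9.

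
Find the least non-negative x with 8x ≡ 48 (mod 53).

The inverse of 8 mod 53 is 20 (since 8·20 = 160 ≡ 1).
Multiplying both sides by 20: x ≡ 20·48 = 960 ≡ 6 (mod 53).

6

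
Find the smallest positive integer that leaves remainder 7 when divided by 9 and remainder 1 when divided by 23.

Since 23·2 ≡ 1 (mod 9), take x = 1 + 23·((7−1)·2 mod 9) = 1 + 23·3 = 70.
Check: 70 mod 9 = 7, 70 mod 23 = 1.

70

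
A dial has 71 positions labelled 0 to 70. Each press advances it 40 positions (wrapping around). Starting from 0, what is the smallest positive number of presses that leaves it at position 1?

71 = 1·40 + 31
40 = 1·31 + 9
31 = 3·9 + 4
9 = 2·4 + 1
4 = 4·1 + 0
Back-substituting gives 40·16 ≡ 1 (mod 71).

16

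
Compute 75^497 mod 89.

43

Successive squares of 75 mod 89: 75^1≡75, 75^2≡18, 75^4≡57, 75^8≡45, 75^16≡67, 75^32≡39, 75^64≡8, 75^128≡64, 75^256≡2.
497 = 1 + 16 + 32 + 64 + 128 + 256, so 75^497 ≡ 75·67·39·8·64·2 ≡ 43 (mod 89).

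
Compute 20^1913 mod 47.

Successive squares of 20 mod 47: 20^1≡20, 20^2≡24, 20^4≡12, 20^8≡3, 20^16≡9, 20^32≡34, 20^64≡28, 20^128≡32, 20^256≡37, 20^512≡6, 20^1024≡36.
Since 1913 = 1 + 8 + 16 + 32 + 64 + 256 + 512 + 1024 in binary, 20^1913 ≡ 20·3·9·34·28·37·6·36 ≡ 35 (mod 47).

35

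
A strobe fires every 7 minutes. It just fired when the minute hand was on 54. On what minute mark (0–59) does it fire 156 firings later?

6

156·7 = 1092.
Dividing 1092 by 60 gives quotient 18 and remainder 12.
(54 + 12) mod 60 = 6.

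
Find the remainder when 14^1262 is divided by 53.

4

Successive squares of 14 mod 53: 14^1≡14, 14^2≡37, 14^4≡44, 14^8≡28, 14^16≡42, 14^32≡15, 14^64≡13, 14^128≡10, 14^256≡47, 14^512≡36, 14^1024≡24.
Since 1262 = 2 + 4 + 8 + 32 + 64 + 128 + 1024 in binary, 14^1262 ≡ 37·44·28·15·13·10·24 ≡ 4 (mod 53).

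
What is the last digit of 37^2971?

Powers of 7 mod 10 repeat with period 4: 7, 9, 3, 1.
2971 leaves remainder 3 on division by 4, so 37^2971 ends in 3.

3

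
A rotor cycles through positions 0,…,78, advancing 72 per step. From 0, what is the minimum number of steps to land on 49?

72⁻¹ ≡ 45 (mod 79) because 72·45 = 3240 = 41·79 + 1.
Multiplying both sides by 45: x ≡ 45·49 = 2205 ≡ 72 (mod 79).
Check: 72·72 = 5184 = 65·79 + 49.

72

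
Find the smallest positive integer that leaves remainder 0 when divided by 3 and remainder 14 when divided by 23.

x ≡ 0 (mod 3) gives x ∈ {0, 3, 6, 9, 12, 15, 18, 21, …}.
The first of these with x mod 23 = 14 is 60.

60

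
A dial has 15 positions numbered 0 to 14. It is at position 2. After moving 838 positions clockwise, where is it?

0

838 − 55·15 = 13, so 838 ≡ 13 (mod 15).
(2 + 13) mod 15 = 0.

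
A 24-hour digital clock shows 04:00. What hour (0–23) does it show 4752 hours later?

4

Dividing 4752 by 24 gives quotient 198 and remainder 0.
(4 + 0) mod 24 = 4.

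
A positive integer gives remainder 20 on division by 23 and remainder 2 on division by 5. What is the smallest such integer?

x ≡ 2 (mod 5) gives x ∈ {2, 7, 12, 17, 22, 27, 32, 37, …}.
The first of these with x mod 23 = 20 is 112.

112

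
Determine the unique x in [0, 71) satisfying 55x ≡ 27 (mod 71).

56

55⁻¹ ≡ 31 (mod 71) because 55·31 = 1705 = 24·71 + 1.
So x ≡ 31·27 = 837 ≡ 56 (mod 71).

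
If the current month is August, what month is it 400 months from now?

400 − 33·12 = 4, so 400 ≡ 4 (mod 12).
August + 4 months → December.

December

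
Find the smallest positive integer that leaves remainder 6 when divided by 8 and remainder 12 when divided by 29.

70

x ≡ 6 (mod 8) gives x ∈ {6, 14, 22, 30, 38, 46, 54, 62, …}.
The first of these with x mod 29 = 12 is 70.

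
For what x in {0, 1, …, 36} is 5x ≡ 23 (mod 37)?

The inverse of 5 mod 37 is 15 (since 5·15 = 75 ≡ 1).
Multiplying both sides by 15: x ≡ 15·23 = 345 ≡ 12 (mod 37).

12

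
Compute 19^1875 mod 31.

1

Successive squares of 19 mod 31: 19^1≡19, 19^2≡20, 19^4≡28, 19^8≡9, 19^16≡19, 19^32≡20, 19^64≡28, 19^128≡9, 19^256≡19, 19^512≡20, 19^1024≡28.
Since 1875 = 1 + 2 + 16 + 64 + 256 + 512 + 1024 in binary, 19^1875 ≡ 19·20·19·28·19·20·28 ≡ 1 (mod 31).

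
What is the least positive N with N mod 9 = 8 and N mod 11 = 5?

71

x ≡ 8 (mod 9) gives x ∈ {8, 17, 26, 35, 44, 53, 62, 71}.
The first of these with x mod 11 = 5 is 71.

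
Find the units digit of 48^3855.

Powers of 8 mod 10 repeat with period 4: 8, 4, 2, 6.
3855 leaves remainder 3 on division by 4, so 48^3855 ends in 2.

2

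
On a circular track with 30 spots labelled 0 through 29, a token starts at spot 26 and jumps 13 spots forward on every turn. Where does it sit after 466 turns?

24

466·13 = 6058.
Dividing 6058 by 30 gives quotient 201 and remainder 28.
(26 + 28) mod 30 = 24.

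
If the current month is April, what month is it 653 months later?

653 − 54·12 = 5, so 653 ≡ 5 (mod 12).
April + 5 months → September.

September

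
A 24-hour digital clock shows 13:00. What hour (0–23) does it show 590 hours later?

Dividing 590 by 24 gives quotient 24 and remainder 14.
(13 + 14) mod 24 = 3.

3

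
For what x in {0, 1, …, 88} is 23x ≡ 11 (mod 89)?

74

23⁻¹ ≡ 31 (mod 89) because 23·31 = 713 = 8·89 + 1.
So x ≡ 31·11 = 341 ≡ 74 (mod 89).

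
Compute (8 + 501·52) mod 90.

501·52 = 26052.
Dividing 26052 by 90 gives quotient 289 and remainder 42.
(8 + 42) mod 90 = 50.

50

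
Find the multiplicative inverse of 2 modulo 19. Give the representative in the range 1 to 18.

2·10 = 20 = 1·19 + 1, so 2⁻¹ ≡ 10 (mod 19).

10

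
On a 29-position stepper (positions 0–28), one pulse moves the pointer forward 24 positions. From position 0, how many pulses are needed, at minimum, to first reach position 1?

24·23 = 552 = 19·29 + 1, so 24⁻¹ ≡ 23 (mod 29).

23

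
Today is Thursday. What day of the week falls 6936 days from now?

6936 mod 7 = 6 (since 990·7 = 6930).
Thursday + 6 days → Wednesday.

Wednesday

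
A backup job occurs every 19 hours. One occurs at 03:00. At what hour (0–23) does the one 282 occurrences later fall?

282·19 = 5358.
5358 = 223·24 + 6, so 5358 mod 24 = 6.
(3 + 6) mod 24 = 9.

9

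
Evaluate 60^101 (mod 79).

Successive squares of 60 mod 79: 60^1≡60, 60^2≡45, 60^4≡50, 60^8≡51, 60^16≡73, 60^32≡36, 60^64≡32.
101 = 1 + 4 + 32 + 64, so 60^101 ≡ 60·50·36·32 ≡ 66 (mod 79).

66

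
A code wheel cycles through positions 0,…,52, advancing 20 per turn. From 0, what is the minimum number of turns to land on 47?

5

The inverse of 20 mod 53 is 8 (since 20·8 = 160 ≡ 1).
Multiplying both sides by 8: x ≡ 8·47 = 376 ≡ 5 (mod 53).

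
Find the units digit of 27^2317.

The units digit of 27^n cycles with period 4: 7, 9, 3, 1, …
2317 leaves remainder 1 on division by 4, so 27^2317 ends in 7.

7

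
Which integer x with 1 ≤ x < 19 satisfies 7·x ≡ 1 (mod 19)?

7·11 = 77 = 4·19 + 1, so 7⁻¹ ≡ 11 (mod 19).

11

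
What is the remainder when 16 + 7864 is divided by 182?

7864 − 43·182 = 38, so 7864 ≡ 38 (mod 182).
(16 + 38) mod 182 = 54.

54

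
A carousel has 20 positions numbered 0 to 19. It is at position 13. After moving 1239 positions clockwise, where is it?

1239 = 61·20 + 19, so 1239 mod 20 = 19.
(13 + 19) mod 20 = 12.

12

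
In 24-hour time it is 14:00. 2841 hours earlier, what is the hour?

5

Dividing 2841 by 24 gives quotient 118 and remainder 9.
(14 − 9) mod 24 = 5.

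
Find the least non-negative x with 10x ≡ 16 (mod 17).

10⁻¹ ≡ 12 (mod 17) because 10·12 = 120 = 7·17 + 1.
Multiplying both sides by 12: x ≡ 12·16 = 192 ≡ 5 (mod 17).
Check: 10·5 = 50 = 2·17 + 16.

5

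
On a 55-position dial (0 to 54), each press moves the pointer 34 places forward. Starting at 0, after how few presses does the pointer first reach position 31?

9

34⁻¹ ≡ 34 (mod 55) because 34·34 = 1156 = 21·55 + 1.
Multiplying both sides by 34: x ≡ 34·31 = 1054 ≡ 9 (mod 55).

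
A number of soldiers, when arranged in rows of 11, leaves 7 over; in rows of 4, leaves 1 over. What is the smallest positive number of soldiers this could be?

29

Since 4·3 ≡ 1 (mod 11), take x = 1 + 4·((7−1)·3 mod 11) = 1 + 4·7 = 29.
Check: 29 mod 11 = 7, 29 mod 4 = 1.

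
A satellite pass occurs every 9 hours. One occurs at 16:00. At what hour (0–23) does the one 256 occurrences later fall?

16

256·9 = 2304.
2304 mod 24 = 0 (since 96·24 = 2304).
(16 + 0) mod 24 = 16.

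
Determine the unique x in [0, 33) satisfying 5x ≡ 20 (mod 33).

5⁻¹ ≡ 20 (mod 33) because 5·20 = 100 = 3·33 + 1.
Multiplying both sides by 20: x ≡ 20·20 = 400 ≡ 4 (mod 33).

4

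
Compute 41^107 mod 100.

By repeated squaring mod 100: 41^1≡41, 41^2≡81, 41^4≡61, 41^8≡21, 41^16≡41, 41^32≡81, 41^64≡61.
107 = 1 + 2 + 8 + 32 + 64, so 41^107 ≡ 41·81·21·81·61 ≡ 81 (mod 100).

81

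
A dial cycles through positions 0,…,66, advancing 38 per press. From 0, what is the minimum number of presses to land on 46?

40

The inverse of 38 mod 67 is 30 (since 38·30 = 1140 ≡ 1).
Multiplying both sides by 30: x ≡ 30·46 = 1380 ≡ 40 (mod 67).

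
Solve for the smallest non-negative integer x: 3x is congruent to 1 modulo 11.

The inverse of 3 mod 11 is 4 (since 3·4 = 12 ≡ 1).
So x ≡ 4·1 = 4 ≡ 4 (mod 11).

4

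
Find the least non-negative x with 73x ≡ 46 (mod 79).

45

73⁻¹ ≡ 13 (mod 79) because 73·13 = 949 = 12·79 + 1.
So x ≡ 13·46 = 598 ≡ 45 (mod 79).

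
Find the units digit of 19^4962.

1

The units digit of 19^n cycles with period 2: 9, 1, …
4962 mod 2 = 0, so the last digit matches 9^2 = 1.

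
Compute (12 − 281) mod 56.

281 − 5·56 = 1, so 281 ≡ 1 (mod 56).
(12 − 1) mod 56 = 11.

11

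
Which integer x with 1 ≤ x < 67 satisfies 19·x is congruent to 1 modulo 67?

60

19·60 = 1140 = 17·67 + 1, so 19⁻¹ ≡ 60 (mod 67).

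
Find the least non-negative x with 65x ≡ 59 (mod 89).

68

The inverse of 65 mod 89 is 63 (since 65·63 = 4095 ≡ 1).
So x ≡ 63·59 = 3717 ≡ 68 (mod 89).
Check: 65·68 = 4420 = 49·89 + 59.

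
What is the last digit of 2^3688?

Powers of 2 mod 10 repeat with period 4: 2, 4, 8, 6.
3688 mod 4 = 0, so the last digit matches 2^4 = 6.

6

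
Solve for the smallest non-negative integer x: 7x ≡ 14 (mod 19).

2

The inverse of 7 mod 19 is 11 (since 7·11 = 77 ≡ 1).
So x ≡ 11·14 = 154 ≡ 2 (mod 19).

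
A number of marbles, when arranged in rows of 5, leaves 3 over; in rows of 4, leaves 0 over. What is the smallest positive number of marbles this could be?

8

x ≡ 0 (mod 4) gives x ∈ {0, 4, 8}.
The first of these with x mod 5 = 3 is 8.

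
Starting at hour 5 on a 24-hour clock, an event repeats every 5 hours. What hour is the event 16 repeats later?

13

16·5 = 80.
80 − 3·24 = 8, so 80 ≡ 8 (mod 24).
(5 + 8) mod 24 = 13.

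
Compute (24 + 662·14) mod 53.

17

662·14 = 9268.
Dividing 9268 by 53 gives quotient 174 and remainder 46.
(24 + 46) mod 53 = 17.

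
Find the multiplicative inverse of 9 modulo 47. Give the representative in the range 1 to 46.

21

47 = 5·9 + 2
9 = 4·2 + 1
2 = 2·1 + 0
Back-substituting gives 9·21 ≡ 1 (mod 47).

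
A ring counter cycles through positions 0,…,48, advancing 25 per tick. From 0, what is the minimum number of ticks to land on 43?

37

25⁻¹ ≡ 2 (mod 49) because 25·2 = 50 = 1·49 + 1.
Multiplying both sides by 2: x ≡ 2·43 = 86 ≡ 37 (mod 49).
Check: 25·37 = 925 = 18·49 + 43.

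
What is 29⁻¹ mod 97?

87

97 = 3·29 + 10
29 = 2·10 + 9
10 = 1·9 + 1
9 = 9·1 + 0
Back-substituting gives 29·87 ≡ 1 (mod 97).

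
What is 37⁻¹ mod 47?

14

37·14 = 518 = 11·47 + 1, so 37⁻¹ ≡ 14 (mod 47).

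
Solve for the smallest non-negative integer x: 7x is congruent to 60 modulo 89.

The inverse of 7 mod 89 is 51 (since 7·51 = 357 ≡ 1).
Multiplying both sides by 51: x ≡ 51·60 = 3060 ≡ 34 (mod 89).
Check: 7·34 = 238 = 2·89 + 60.

34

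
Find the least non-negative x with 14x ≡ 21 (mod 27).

15

The inverse of 14 mod 27 is 2 (since 14·2 = 28 ≡ 1).
So x ≡ 2·21 = 42 ≡ 15 (mod 27).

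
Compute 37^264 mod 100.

By repeated squaring mod 100: 37^1≡37, 37^2≡69, 37^4≡61, 37^8≡21, 37^16≡41, 37^32≡81, 37^64≡61, 37^128≡21, 37^256≡41.
264 = 8 + 256, so 37^264 ≡ 21·41 ≡ 61 (mod 100).

61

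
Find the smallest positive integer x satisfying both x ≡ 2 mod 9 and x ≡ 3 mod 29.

119

x ≡ 2 (mod 9) gives x ∈ {2, 11, 20, 29, 38, 47, 56, 65, …}.
The first of these with x mod 29 = 3 is 119.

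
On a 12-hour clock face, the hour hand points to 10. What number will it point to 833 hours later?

833 − 69·12 = 5, so 833 ≡ 5 (mod 12).
10 + 5 → 3 on a 12-hour dial.

3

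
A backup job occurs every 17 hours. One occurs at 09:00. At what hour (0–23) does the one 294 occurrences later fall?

15

294·17 = 4998.
4998 mod 24 = 6 (since 208·24 = 4992).
(9 + 6) mod 24 = 15.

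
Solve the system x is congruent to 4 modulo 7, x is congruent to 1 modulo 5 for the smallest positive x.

x ≡ 1 (mod 5) gives x ∈ {1, 6, 11}.
The first of these with x mod 7 = 4 is 11.

11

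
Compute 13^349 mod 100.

73

By repeated squaring mod 100: 13^1≡13, 13^2≡69, 13^4≡61, 13^8≡21, 13^16≡41, 13^32≡81, 13^64≡61, 13^128≡21, 13^256≡41.
349 = 1 + 4 + 8 + 16 + 64 + 256, so 13^349 ≡ 13·61·21·41·61·41 ≡ 73 (mod 100).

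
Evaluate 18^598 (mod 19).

1

Successive squares of 18 mod 19: 18^1≡18, 18^2≡1, 18^4≡1, 18^8≡1, 18^16≡1, 18^32≡1, 18^64≡1, 18^128≡1, 18^256≡1, 18^512≡1.
598 = 2 + 4 + 16 + 64 + 512, so 18^598 ≡ 1·1·1·1·1 ≡ 1 (mod 19).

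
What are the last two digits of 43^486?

49

Successive squares of 43 mod 100: 43^1≡43, 43^2≡49, 43^4≡1, 43^8≡1, 43^16≡1, 43^32≡1, 43^64≡1, 43^128≡1, 43^256≡1.
Since 486 = 2 + 4 + 32 + 64 + 128 + 256 in binary, 43^486 ≡ 49·1·1·1·1·1 ≡ 49 (mod 100).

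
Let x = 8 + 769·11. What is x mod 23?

769·11 = 8459.
Dividing 8459 by 23 gives quotient 367 and remainder 18.
(8 + 18) mod 23 = 3.

3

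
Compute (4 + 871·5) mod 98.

47

871·5 = 4355.
4355 = 44·98 + 43, so 4355 mod 98 = 43.
(4 + 43) mod 98 = 47.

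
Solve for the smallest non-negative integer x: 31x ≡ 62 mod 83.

2

31⁻¹ ≡ 75 (mod 83) because 31·75 = 2325 = 28·83 + 1.
So x ≡ 75·62 = 4650 ≡ 2 (mod 83).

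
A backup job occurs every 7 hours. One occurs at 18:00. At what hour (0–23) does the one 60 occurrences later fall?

6

60·7 = 420.
420 − 17·24 = 12, so 420 ≡ 12 (mod 24).
(18 + 12) mod 24 = 6.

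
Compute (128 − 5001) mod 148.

11

Dividing 5001 by 148 gives quotient 33 and remainder 117.
(128 − 117) mod 148 = 11.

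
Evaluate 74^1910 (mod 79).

16

Successive squares of 74 mod 79: 74^1≡74, 74^2≡25, 74^4≡72, 74^8≡49, 74^16≡31, 74^32≡13, 74^64≡11, 74^128≡42, 74^256≡26, 74^512≡44, 74^1024≡40.
Since 1910 = 2 + 4 + 16 + 32 + 64 + 256 + 512 + 1024 in binary, 74^1910 ≡ 25·72·31·13·11·26·44·40 ≡ 16 (mod 79).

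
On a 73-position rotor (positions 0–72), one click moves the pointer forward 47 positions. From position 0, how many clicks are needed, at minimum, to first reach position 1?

14

73 = 1·47 + 26
47 = 1·26 + 21
26 = 1·21 + 5
21 = 4·5 + 1
5 = 5·1 + 0
Back-substituting gives 47·14 ≡ 1 (mod 73).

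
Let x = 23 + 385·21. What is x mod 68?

385·21 = 8085.
8085 mod 68 = 61 (since 118·68 = 8024).
(23 + 61) mod 68 = 16.

16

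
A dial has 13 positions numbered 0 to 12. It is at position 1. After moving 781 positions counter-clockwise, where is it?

781 mod 13 = 1 (since 60·13 = 780).
(1 − 1) mod 13 = 0.

0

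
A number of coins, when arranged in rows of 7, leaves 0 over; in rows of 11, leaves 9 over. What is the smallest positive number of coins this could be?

42

x ≡ 0 (mod 7) gives x ∈ {0, 7, 14, 21, 28, 35, 42}.
The first of these with x mod 11 = 9 is 42.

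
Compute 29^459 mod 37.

6

Successive squares of 29 mod 37: 29^1≡29, 29^2≡27, 29^4≡26, 29^8≡10, 29^16≡26, 29^32≡10, 29^64≡26, 29^128≡10, 29^256≡26.
Since 459 = 1 + 2 + 8 + 64 + 128 + 256 in binary, 29^459 ≡ 29·27·10·26·10·26 ≡ 6 (mod 37).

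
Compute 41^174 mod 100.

61

Successive squares of 41 mod 100: 41^1≡41, 41^2≡81, 41^4≡61, 41^8≡21, 41^16≡41, 41^32≡81, 41^64≡61, 41^128≡21.
Since 174 = 2 + 4 + 8 + 32 + 128 in binary, 41^174 ≡ 81·61·21·81·21 ≡ 61 (mod 100).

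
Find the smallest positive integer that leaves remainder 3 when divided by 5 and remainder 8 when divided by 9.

Since 9·4 ≡ 1 (mod 5), take x = 8 + 9·((3−8)·4 mod 5) = 8 + 9·0 = 8.
Check: 8 mod 5 = 3, 8 mod 9 = 8.

8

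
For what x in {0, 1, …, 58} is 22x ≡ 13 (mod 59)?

14

22⁻¹ ≡ 51 (mod 59) because 22·51 = 1122 = 19·59 + 1.
So x ≡ 51·13 = 663 ≡ 14 (mod 59).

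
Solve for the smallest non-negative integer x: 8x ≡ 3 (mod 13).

2

8⁻¹ ≡ 5 (mod 13) because 8·5 = 40 = 3·13 + 1.
Multiplying both sides by 5: x ≡ 5·3 = 15 ≡ 2 (mod 13).
Check: 8·2 = 16 = 1·13 + 3.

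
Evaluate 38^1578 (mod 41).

9

Successive squares of 38 mod 41: 38^1≡38, 38^2≡9, 38^4≡40, 38^8≡1, 38^16≡1, 38^32≡1, 38^64≡1, 38^128≡1, 38^256≡1, 38^512≡1, 38^1024≡1.
Since 1578 = 2 + 8 + 32 + 512 + 1024 in binary, 38^1578 ≡ 9·1·1·1·1 ≡ 9 (mod 41).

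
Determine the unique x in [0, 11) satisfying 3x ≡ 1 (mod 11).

The inverse of 3 mod 11 is 4 (since 3·4 = 12 ≡ 1).
Multiplying both sides by 4: x ≡ 4·1 = 4 ≡ 4 (mod 11).

4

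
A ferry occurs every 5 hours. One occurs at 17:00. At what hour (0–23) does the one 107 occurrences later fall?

107·5 = 535.
535 = 22·24 + 7, so 535 mod 24 = 7.
(17 + 7) mod 24 = 0.

0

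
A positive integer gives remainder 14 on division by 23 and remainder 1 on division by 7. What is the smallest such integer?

x ≡ 1 (mod 7) gives x ∈ {1, 8, 15, 22, 29, 36, 43, 50, …}.
The first of these with x mod 23 = 14 is 106.

106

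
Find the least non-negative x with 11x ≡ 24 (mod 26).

14

11⁻¹ ≡ 19 (mod 26) because 11·19 = 209 = 8·26 + 1.
Multiplying both sides by 19: x ≡ 19·24 = 456 ≡ 14 (mod 26).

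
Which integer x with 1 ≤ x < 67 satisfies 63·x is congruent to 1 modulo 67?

50

63·50 = 3150 = 47·67 + 1, so 63⁻¹ ≡ 50 (mod 67).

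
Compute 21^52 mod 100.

41

Square-and-reduce mod 100: 21^1≡21, 21^2≡41, 21^4≡81, 21^8≡61, 21^16≡21, 21^32≡41.
52 = 4 + 16 + 32, so 21^52 ≡ 81·21·41 ≡ 41 (mod 100).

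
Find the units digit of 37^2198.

Powers of 7 mod 10 repeat with period 4: 7, 9, 3, 1.
2198 leaves remainder 2 on division by 4, so 37^2198 ends in 9.

9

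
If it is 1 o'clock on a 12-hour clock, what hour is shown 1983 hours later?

4

1983 − 165·12 = 3, so 1983 ≡ 3 (mod 12).
1 + 3 → 4 on a 12-hour dial.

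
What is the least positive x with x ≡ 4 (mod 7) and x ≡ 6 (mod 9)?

Since 9·4 ≡ 1 (mod 7), take x = 6 + 9·((4−6)·4 mod 7) = 6 + 9·6 = 60.
Check: 60 mod 7 = 4, 60 mod 9 = 6.

60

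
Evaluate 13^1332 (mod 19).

1

Square-and-reduce mod 19: 13^1≡13, 13^2≡17, 13^4≡4, 13^8≡16, 13^16≡9, 13^32≡5, 13^64≡6, 13^128≡17, 13^256≡4, 13^512≡16, 13^1024≡9.
Since 1332 = 4 + 16 + 32 + 256 + 1024 in binary, 13^1332 ≡ 4·9·5·4·9 ≡ 1 (mod 19).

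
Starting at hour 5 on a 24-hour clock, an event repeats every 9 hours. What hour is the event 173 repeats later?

173·9 = 1557.
1557 mod 24 = 21 (since 64·24 = 1536).
(5 + 21) mod 24 = 2.

2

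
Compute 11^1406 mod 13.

Successive squares of 11 mod 13: 11^1≡11, 11^2≡4, 11^4≡3, 11^8≡9, 11^16≡3, 11^32≡9, 11^64≡3, 11^128≡9, 11^256≡3, 11^512≡9, 11^1024≡3.
1406 = 2 + 4 + 8 + 16 + 32 + 64 + 256 + 1024, so 11^1406 ≡ 4·3·9·3·9·3·3·3 ≡ 4 (mod 13).

4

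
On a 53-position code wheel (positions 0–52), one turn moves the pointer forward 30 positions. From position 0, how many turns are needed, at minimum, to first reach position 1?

30·23 = 690 = 13·53 + 1, so 30⁻¹ ≡ 23 (mod 53).

23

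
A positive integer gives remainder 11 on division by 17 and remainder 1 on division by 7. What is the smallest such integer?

113

x ≡ 1 (mod 7) gives x ∈ {1, 8, 15, 22, 29, 36, 43, 50, …}.
The first of these with x mod 17 = 11 is 113.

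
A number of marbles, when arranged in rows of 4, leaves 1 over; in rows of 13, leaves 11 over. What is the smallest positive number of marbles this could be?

37

x ≡ 1 (mod 4) gives x ∈ {1, 5, 9, 13, 17, 21, 25, 29, …}.
The first of these with x mod 13 = 11 is 37.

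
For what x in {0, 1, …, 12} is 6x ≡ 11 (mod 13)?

4

The inverse of 6 mod 13 is 11 (since 6·11 = 66 ≡ 1).
Multiplying both sides by 11: x ≡ 11·11 = 121 ≡ 4 (mod 13).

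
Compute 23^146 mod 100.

89

Successive squares of 23 mod 100: 23^1≡23, 23^2≡29, 23^4≡41, 23^8≡81, 23^16≡61, 23^32≡21, 23^64≡41, 23^128≡81.
146 = 2 + 16 + 128, so 23^146 ≡ 29·61·81 ≡ 89 (mod 100).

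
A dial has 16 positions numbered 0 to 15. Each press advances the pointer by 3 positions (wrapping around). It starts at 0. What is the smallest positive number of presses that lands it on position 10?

14

The inverse of 3 mod 16 is 11 (since 3·11 = 33 ≡ 1).
Multiplying both sides by 11: x ≡ 11·10 = 110 ≡ 14 (mod 16).
Check: 3·14 = 42 = 2·16 + 10.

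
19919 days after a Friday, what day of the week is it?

19919 − 2845·7 = 4, so 19919 ≡ 4 (mod 7).
Friday + 4 days → Tuesday.

Tuesday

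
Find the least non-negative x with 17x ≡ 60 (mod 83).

67

The inverse of 17 mod 83 is 44 (since 17·44 = 748 ≡ 1).
So x ≡ 44·60 = 2640 ≡ 67 (mod 83).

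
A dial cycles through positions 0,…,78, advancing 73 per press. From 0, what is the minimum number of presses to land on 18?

The inverse of 73 mod 79 is 13 (since 73·13 = 949 ≡ 1).
Multiplying both sides by 13: x ≡ 13·18 = 234 ≡ 76 (mod 79).
Check: 73·76 = 5548 = 70·79 + 18.

76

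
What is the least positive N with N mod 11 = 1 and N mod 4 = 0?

x ≡ 0 (mod 4) gives x ∈ {0, 4, 8, 12}.
The first of these with x mod 11 = 1 is 12.

12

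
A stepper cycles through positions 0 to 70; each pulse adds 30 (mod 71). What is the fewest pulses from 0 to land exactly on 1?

30·45 = 1350 = 19·71 + 1, so 30⁻¹ ≡ 45 (mod 71).

45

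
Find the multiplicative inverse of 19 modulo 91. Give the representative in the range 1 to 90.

19·24 = 456 = 5·91 + 1, so 19⁻¹ ≡ 24 (mod 91).

24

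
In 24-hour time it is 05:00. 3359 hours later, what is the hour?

3359 = 139·24 + 23, so 3359 mod 24 = 23.
(5 + 23) mod 24 = 4.

4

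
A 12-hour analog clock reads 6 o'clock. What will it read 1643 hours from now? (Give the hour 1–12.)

1643 = 136·12 + 11, so 1643 mod 12 = 11.
6 + 11 → 5 on a 12-hour dial.

5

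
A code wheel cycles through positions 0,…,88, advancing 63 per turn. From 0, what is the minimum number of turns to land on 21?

63⁻¹ ≡ 65 (mod 89) because 63·65 = 4095 = 46·89 + 1.
So x ≡ 65·21 = 1365 ≡ 30 (mod 89).
Check: 63·30 = 1890 = 21·89 + 21.

30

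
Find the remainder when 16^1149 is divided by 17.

16

Square-and-reduce mod 17: 16^1≡16, 16^2≡1, 16^4≡1, 16^8≡1, 16^16≡1, 16^32≡1, 16^64≡1, 16^128≡1, 16^256≡1, 16^512≡1, 16^1024≡1.
1149 = 1 + 4 + 8 + 16 + 32 + 64 + 1024, so 16^1149 ≡ 16·1·1·1·1·1·1 ≡ 16 (mod 17).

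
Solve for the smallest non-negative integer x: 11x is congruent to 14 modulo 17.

The inverse of 11 mod 17 is 14 (since 11·14 = 154 ≡ 1).
So x ≡ 14·14 = 196 ≡ 9 (mod 17).

9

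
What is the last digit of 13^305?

3

Last digits of 3^n: 3, 9, 7, 1 (period 4).
305 leaves remainder 1 on division by 4, so 13^305 ends in 3.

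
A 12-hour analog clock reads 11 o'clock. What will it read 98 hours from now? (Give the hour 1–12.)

98 − 8·12 = 2, so 98 ≡ 2 (mod 12).
11 + 2 → 1 on a 12-hour dial.

1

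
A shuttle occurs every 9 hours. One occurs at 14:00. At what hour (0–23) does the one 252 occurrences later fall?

252·9 = 2268.
2268 mod 24 = 12 (since 94·24 = 2256).
(14 + 12) mod 24 = 2.

2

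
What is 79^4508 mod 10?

The units digit of 79^n cycles with period 2: 9, 1, …
4508 mod 2 = 0, so the last digit matches 9^2 = 1.

1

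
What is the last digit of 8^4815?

Last digits of 8^n: 8, 4, 2, 6 (period 4).
4815 mod 4 = 3, so the last digit matches 8^3 = 2.

2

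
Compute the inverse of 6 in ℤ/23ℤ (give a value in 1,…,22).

4

6·4 = 24 = 1·23 + 1, so 6⁻¹ ≡ 4 (mod 23).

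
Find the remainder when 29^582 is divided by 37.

Successive squares of 29 mod 37: 29^1≡29, 29^2≡27, 29^4≡26, 29^8≡10, 29^16≡26, 29^32≡10, 29^64≡26, 29^128≡10, 29^256≡26, 29^512≡10.
582 = 2 + 4 + 64 + 512, so 29^582 ≡ 27·26·26·10 ≡ 36 (mod 37).

36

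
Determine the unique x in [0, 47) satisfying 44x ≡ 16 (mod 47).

26

The inverse of 44 mod 47 is 31 (since 44·31 = 1364 ≡ 1).
So x ≡ 31·16 = 496 ≡ 26 (mod 47).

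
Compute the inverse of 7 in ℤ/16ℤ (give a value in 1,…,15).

7

16 = 2·7 + 2
7 = 3·2 + 1
2 = 2·1 + 0
Back-substituting gives 7·7 ≡ 1 (mod 16).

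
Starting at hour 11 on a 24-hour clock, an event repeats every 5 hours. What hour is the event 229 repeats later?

4

229·5 = 1145.
1145 = 47·24 + 17, so 1145 mod 24 = 17.
(11 + 17) mod 24 = 4.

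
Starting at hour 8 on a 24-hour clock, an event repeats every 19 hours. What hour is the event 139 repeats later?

9

139·19 = 2641.
2641 − 110·24 = 1, so 2641 ≡ 1 (mod 24).
(8 + 1) mod 24 = 9.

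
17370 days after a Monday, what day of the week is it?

Thursday

17370 = 2481·7 + 3, so 17370 mod 7 = 3.
Monday + 3 days → Thursday.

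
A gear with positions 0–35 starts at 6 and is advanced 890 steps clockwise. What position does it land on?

890 − 24·36 = 26, so 890 ≡ 26 (mod 36).
(6 + 26) mod 36 = 32.

32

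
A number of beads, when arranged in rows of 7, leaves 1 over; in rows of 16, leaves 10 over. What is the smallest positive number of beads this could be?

x ≡ 1 (mod 7) gives x ∈ {1, 8, 15, 22, 29, 36, 43, 50, …}.
The first of these with x mod 16 = 10 is 106.

106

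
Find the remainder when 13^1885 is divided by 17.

13

By repeated squaring mod 17: 13^1≡13, 13^2≡16, 13^4≡1, 13^8≡1, 13^16≡1, 13^32≡1, 13^64≡1, 13^128≡1, 13^256≡1, 13^512≡1, 13^1024≡1.
1885 = 1 + 4 + 8 + 16 + 64 + 256 + 512 + 1024, so 13^1885 ≡ 13·1·1·1·1·1·1·1 ≡ 13 (mod 17).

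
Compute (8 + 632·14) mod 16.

632·14 = 8848.
Dividing 8848 by 16 gives quotient 553 and remainder 0.
(8 + 0) mod 16 = 8.

8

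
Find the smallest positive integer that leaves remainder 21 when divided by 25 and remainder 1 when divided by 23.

346

x ≡ 1 (mod 23) gives x ∈ {1, 24, 47, 70, 93, 116, 139, 162, …}.
The first of these with x mod 25 = 21 is 346.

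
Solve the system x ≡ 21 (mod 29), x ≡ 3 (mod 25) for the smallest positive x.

253

x ≡ 3 (mod 25) gives x ∈ {3, 28, 53, 78, 103, 128, 153, 178, …}.
The first of these with x mod 29 = 21 is 253.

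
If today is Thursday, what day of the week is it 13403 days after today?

Tuesday

13403 = 1914·7 + 5, so 13403 mod 7 = 5.
Thursday + 5 days → Tuesday.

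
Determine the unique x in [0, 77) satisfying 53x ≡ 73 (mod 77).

13

The inverse of 53 mod 77 is 16 (since 53·16 = 848 ≡ 1).
So x ≡ 16·73 = 1168 ≡ 13 (mod 77).
Check: 53·13 = 689 = 8·77 + 73.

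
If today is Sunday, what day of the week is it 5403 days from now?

Saturday

5403 − 771·7 = 6, so 5403 ≡ 6 (mod 7).
Sunday + 6 days → Saturday.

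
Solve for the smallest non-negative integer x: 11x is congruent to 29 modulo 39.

The inverse of 11 mod 39 is 32 (since 11·32 = 352 ≡ 1).
Multiplying both sides by 32: x ≡ 32·29 = 928 ≡ 31 (mod 39).

31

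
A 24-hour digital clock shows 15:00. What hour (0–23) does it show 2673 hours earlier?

2673 = 111·24 + 9, so 2673 mod 24 = 9.
(15 − 9) mod 24 = 6.

6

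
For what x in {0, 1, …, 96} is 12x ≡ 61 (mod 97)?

12⁻¹ ≡ 89 (mod 97) because 12·89 = 1068 = 11·97 + 1.
Multiplying both sides by 89: x ≡ 89·61 = 5429 ≡ 94 (mod 97).

94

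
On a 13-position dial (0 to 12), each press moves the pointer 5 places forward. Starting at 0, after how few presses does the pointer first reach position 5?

1

The inverse of 5 mod 13 is 8 (since 5·8 = 40 ≡ 1).
So x ≡ 8·5 = 40 ≡ 1 (mod 13).
Check: 5·1 = 5 = 0·13 + 5.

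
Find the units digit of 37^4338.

9

Last digits of 7^n: 7, 9, 3, 1 (period 4).
4338 leaves remainder 2 on division by 4, so 37^4338 ends in 9.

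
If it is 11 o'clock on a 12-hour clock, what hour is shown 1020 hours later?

1020 mod 12 = 0 (since 85·12 = 1020).
11 + 0 → 11 on a 12-hour dial.

11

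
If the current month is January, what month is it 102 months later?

July

102 − 8·12 = 6, so 102 ≡ 6 (mod 12).
January + 6 months → July.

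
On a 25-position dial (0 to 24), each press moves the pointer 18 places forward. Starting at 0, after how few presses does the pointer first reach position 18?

1

18⁻¹ ≡ 7 (mod 25) because 18·7 = 126 = 5·25 + 1.
Multiplying both sides by 7: x ≡ 7·18 = 126 ≡ 1 (mod 25).
Check: 18·1 = 18 = 0·25 + 18.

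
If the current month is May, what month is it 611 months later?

April

611 − 50·12 = 11, so 611 ≡ 11 (mod 12).
May + 11 months → April.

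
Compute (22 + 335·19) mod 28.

3

335·19 = 6365.
6365 − 227·28 = 9, so 6365 ≡ 9 (mod 28).
(22 + 9) mod 28 = 3.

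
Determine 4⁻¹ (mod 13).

10

4·10 = 40 = 3·13 + 1, so 4⁻¹ ≡ 10 (mod 13).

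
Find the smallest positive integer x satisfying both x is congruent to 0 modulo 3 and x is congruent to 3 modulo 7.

3

x ≡ 0 (mod 3) gives x ∈ {0, 3}.
The first of these with x mod 7 = 3 is 3.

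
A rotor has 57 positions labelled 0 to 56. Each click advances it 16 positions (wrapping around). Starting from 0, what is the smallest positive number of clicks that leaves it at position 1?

25

16·25 = 400 = 7·57 + 1, so 16⁻¹ ≡ 25 (mod 57).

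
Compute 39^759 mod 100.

59

Successive squares of 39 mod 100: 39^1≡39, 39^2≡21, 39^4≡41, 39^8≡81, 39^16≡61, 39^32≡21, 39^64≡41, 39^128≡81, 39^256≡61, 39^512≡21.
Since 759 = 1 + 2 + 4 + 16 + 32 + 64 + 128 + 512 in binary, 39^759 ≡ 39·21·41·61·21·41·81·21 ≡ 59 (mod 100).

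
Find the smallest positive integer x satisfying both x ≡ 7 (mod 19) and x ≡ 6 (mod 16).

Since 16·6 ≡ 1 (mod 19), take x = 6 + 16·((7−6)·6 mod 19) = 6 + 16·6 = 102.
Check: 102 mod 19 = 7, 102 mod 16 = 6.

102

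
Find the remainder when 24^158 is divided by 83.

By repeated squaring mod 83: 24^1≡24, 24^2≡78, 24^4≡25, 24^8≡44, 24^16≡27, 24^32≡65, 24^64≡75, 24^128≡64.
158 = 2 + 4 + 8 + 16 + 128, so 24^158 ≡ 78·25·44·27·64 ≡ 81 (mod 83).

81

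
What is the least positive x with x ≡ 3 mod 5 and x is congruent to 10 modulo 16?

58

x ≡ 3 (mod 5) gives x ∈ {3, 8, 13, 18, 23, 28, 33, 38, …}.
The first of these with x mod 16 = 10 is 58.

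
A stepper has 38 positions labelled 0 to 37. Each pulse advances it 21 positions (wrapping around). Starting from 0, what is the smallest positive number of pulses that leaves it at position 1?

21·29 = 609 = 16·38 + 1, so 21⁻¹ ≡ 29 (mod 38).

29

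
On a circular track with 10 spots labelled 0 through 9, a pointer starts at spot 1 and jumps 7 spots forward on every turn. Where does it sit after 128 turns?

7

128·7 = 896.
Dividing 896 by 10 gives quotient 89 and remainder 6.
(1 + 6) mod 10 = 7.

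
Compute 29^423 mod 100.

89

By repeated squaring mod 100: 29^1≡29, 29^2≡41, 29^4≡81, 29^8≡61, 29^16≡21, 29^32≡41, 29^64≡81, 29^128≡61, 29^256≡21.
Since 423 = 1 + 2 + 4 + 32 + 128 + 256 in binary, 29^423 ≡ 29·41·81·41·61·21 ≡ 89 (mod 100).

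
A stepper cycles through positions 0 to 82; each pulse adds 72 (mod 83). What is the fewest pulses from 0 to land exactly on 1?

15

72·15 = 1080 = 13·83 + 1, so 72⁻¹ ≡ 15 (mod 83).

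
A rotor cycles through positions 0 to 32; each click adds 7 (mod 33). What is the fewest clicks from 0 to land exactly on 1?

19

7·19 = 133 = 4·33 + 1, so 7⁻¹ ≡ 19 (mod 33).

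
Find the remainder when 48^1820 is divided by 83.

Successive squares of 48 mod 83: 48^1≡48, 48^2≡63, 48^4≡68, 48^8≡59, 48^16≡78, 48^32≡25, 48^64≡44, 48^128≡27, 48^256≡65, 48^512≡75, 48^1024≡64.
1820 = 4 + 8 + 16 + 256 + 512 + 1024, so 48^1820 ≡ 68·59·78·65·75·64 ≡ 78 (mod 83).

78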